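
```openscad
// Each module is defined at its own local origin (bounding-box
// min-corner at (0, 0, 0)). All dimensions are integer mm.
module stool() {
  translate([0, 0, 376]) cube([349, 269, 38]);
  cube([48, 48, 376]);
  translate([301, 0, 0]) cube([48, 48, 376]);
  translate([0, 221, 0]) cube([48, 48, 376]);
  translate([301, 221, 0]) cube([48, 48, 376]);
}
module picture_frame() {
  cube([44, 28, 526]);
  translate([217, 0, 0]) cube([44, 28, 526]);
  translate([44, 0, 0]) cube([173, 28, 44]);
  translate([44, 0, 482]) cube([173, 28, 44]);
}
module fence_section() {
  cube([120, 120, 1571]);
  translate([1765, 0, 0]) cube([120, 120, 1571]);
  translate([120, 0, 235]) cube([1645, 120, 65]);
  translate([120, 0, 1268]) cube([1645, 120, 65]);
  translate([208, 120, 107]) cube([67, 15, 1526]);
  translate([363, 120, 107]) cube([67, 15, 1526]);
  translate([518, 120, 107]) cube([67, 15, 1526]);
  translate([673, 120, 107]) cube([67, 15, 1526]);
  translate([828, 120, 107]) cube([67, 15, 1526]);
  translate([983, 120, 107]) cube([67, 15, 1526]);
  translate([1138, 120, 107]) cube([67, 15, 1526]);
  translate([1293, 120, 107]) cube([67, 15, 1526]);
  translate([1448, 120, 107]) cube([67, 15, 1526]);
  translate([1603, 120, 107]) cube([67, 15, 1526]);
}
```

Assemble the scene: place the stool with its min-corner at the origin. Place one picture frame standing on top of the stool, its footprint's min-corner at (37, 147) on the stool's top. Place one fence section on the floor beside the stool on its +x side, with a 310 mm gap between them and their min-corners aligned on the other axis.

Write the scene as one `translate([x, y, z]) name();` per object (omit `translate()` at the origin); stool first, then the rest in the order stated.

stool();
translate([37, 147, 414]) picture_frame();
translate([659, 0, 0]) fence_section();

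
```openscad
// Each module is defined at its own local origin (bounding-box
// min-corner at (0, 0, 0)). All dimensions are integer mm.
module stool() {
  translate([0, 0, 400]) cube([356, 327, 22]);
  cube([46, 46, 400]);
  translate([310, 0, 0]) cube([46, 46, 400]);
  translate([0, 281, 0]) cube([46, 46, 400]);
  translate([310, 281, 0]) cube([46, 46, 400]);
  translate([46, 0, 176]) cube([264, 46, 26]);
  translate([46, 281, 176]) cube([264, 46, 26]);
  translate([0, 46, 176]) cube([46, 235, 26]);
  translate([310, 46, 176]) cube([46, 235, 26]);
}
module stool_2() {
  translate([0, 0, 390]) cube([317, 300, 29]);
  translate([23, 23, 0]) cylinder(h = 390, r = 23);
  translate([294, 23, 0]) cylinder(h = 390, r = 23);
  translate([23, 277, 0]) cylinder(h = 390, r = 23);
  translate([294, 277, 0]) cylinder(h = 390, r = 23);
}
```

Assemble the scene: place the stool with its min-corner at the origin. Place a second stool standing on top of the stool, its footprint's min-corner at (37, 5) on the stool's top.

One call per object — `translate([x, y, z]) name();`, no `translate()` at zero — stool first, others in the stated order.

stool();
translate([37, 5, 422]) stool_2();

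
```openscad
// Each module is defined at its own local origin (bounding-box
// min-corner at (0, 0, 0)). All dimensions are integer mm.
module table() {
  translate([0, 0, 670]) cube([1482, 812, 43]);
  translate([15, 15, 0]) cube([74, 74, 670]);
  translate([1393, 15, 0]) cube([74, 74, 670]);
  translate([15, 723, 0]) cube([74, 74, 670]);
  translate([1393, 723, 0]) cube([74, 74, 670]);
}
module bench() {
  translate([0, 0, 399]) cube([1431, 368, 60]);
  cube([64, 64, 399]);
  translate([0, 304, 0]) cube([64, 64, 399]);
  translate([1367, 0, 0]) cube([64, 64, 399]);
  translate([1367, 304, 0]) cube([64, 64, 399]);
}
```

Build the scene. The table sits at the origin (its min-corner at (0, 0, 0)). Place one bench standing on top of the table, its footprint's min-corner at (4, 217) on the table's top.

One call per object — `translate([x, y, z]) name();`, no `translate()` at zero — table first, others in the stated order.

table();
translate([4, 217, 713]) bench();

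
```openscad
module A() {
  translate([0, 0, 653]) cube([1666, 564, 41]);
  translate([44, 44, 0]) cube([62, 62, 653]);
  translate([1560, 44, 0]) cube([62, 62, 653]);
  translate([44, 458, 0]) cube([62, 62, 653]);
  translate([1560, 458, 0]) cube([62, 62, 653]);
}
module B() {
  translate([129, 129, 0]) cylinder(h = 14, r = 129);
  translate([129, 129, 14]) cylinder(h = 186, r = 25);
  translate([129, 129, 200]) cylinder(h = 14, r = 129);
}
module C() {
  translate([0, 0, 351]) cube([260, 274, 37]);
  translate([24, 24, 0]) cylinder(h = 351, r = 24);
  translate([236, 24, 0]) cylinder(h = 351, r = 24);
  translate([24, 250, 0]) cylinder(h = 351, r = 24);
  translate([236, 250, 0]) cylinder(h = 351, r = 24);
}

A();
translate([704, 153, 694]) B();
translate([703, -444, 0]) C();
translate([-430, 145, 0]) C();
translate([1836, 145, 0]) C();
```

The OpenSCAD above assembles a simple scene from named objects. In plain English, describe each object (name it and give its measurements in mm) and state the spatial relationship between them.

A is a table: top 1666 mm (x) × 564 mm (y), 41 mm thick, upper face at z = 694 mm, on four 62×62 mm square legs, each inset 44 mm from the nearest pair of top edges, running from z = 0 to the bottom of the top.

B is a spool: two coaxial disc flanges of radius 129 mm and thickness 14 mm, joined by a core cylinder of radius 25 mm and height 186 mm. The lower flange rests on z = 0 and the three cylinders share a vertical axis.

C is a four-legged stool. The seat is 260×274 mm, 37 mm thick, top at z = 388 mm. It stands on four round legs, each 48 mm in diameter, from z = 0 to the seat underside, each leg's axis is inset half a diameter from the nearest pair of seat edges (so the leg's bounding box is flush with the corner).

The spool is on top of the table, centred. Three stools sit around the table at the −y, −x, +x sides.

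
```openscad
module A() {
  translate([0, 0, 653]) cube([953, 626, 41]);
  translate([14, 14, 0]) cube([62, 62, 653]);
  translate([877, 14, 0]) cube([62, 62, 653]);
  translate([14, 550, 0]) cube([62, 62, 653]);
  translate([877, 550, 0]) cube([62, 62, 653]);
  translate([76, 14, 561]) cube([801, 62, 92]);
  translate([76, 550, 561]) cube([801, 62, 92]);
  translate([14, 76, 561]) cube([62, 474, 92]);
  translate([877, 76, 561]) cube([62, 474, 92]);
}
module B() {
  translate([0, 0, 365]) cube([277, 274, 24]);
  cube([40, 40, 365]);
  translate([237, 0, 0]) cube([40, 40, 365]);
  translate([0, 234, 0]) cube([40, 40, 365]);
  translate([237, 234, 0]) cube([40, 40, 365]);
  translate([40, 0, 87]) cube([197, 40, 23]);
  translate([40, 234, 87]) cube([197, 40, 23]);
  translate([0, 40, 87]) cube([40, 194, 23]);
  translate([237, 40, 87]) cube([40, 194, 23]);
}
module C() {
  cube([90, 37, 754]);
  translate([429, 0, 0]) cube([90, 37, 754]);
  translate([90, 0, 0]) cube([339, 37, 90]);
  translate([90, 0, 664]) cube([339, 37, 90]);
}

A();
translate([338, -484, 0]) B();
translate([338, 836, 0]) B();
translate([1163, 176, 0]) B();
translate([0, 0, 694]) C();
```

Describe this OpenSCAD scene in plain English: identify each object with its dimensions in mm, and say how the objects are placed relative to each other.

A is a table: top 953 mm (x) × 626 mm (y), 41 mm thick, upper face at z = 694 mm, on four 62×62 mm square legs, each inset 14 mm from the nearest pair of top edges, running from z = 0 to the bottom of the top. Four apron rails, 62 mm thick and 92 mm tall, run between adjacent legs with their top edges flush with the underside of the top and their outer faces flush with the legs' outer faces.

B is a four-legged stool. The seat is 277×274 mm, 24 mm thick, top at z = 389 mm. It stands on four square legs, each 40×40 mm in cross-section, from z = 0 to the seat underside, each flush with a corner of the seat. Four stretchers, 40 mm wide and 23 mm tall, connect adjacent legs with their undersides at z = 87 mm, each running between the inner faces of the legs it joins and aligned with the legs' outer faces on the other axis.

C is a picture frame with a 339×574 mm rectangular opening (x by z) and a uniform 90 mm border on every side. Frame depth is 37 mm along y. It is built from two vertical stiles running the full outside height and two horizontal rails spanning the gap between the stiles.

Three stools sit around the table at the −y, +y, +x sides. The picture frame is on top of the table.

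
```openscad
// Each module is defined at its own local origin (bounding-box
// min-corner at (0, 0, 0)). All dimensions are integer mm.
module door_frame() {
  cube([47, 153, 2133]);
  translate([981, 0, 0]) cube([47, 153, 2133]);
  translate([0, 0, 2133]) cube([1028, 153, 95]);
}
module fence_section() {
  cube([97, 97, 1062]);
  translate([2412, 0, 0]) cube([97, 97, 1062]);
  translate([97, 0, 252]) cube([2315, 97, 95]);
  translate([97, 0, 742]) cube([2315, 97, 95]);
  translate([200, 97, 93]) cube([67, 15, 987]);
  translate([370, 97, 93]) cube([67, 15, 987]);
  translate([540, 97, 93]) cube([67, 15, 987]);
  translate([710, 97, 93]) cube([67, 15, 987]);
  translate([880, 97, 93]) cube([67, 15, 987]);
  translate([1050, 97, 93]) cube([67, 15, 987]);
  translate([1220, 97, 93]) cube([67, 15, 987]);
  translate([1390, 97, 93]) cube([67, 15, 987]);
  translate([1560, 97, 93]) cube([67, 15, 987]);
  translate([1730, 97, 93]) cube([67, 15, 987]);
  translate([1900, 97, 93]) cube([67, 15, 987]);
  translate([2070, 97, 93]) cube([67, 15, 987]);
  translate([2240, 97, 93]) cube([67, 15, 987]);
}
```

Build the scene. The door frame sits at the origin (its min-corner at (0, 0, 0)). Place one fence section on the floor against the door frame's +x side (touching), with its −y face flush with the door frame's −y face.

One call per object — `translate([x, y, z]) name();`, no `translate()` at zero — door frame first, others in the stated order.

door_frame();
translate([1028, 0, 0]) fence_section();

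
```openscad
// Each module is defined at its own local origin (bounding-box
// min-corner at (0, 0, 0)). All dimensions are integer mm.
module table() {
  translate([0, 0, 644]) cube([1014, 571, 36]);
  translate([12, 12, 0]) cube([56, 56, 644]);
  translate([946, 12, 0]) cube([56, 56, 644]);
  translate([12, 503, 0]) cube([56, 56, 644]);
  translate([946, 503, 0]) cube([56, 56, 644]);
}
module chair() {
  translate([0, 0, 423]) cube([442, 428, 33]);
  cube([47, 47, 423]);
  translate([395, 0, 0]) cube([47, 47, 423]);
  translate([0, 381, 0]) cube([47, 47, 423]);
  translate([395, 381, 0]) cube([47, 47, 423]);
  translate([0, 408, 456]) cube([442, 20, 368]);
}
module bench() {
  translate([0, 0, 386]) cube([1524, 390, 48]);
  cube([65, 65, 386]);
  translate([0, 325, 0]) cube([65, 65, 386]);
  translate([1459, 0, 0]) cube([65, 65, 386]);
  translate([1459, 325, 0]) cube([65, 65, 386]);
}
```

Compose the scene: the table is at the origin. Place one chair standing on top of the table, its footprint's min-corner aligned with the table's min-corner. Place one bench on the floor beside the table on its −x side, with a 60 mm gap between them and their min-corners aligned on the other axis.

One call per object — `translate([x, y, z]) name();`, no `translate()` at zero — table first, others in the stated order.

table();
translate([0, 0, 680]) chair();
translate([-1584, 0, 0]) bench();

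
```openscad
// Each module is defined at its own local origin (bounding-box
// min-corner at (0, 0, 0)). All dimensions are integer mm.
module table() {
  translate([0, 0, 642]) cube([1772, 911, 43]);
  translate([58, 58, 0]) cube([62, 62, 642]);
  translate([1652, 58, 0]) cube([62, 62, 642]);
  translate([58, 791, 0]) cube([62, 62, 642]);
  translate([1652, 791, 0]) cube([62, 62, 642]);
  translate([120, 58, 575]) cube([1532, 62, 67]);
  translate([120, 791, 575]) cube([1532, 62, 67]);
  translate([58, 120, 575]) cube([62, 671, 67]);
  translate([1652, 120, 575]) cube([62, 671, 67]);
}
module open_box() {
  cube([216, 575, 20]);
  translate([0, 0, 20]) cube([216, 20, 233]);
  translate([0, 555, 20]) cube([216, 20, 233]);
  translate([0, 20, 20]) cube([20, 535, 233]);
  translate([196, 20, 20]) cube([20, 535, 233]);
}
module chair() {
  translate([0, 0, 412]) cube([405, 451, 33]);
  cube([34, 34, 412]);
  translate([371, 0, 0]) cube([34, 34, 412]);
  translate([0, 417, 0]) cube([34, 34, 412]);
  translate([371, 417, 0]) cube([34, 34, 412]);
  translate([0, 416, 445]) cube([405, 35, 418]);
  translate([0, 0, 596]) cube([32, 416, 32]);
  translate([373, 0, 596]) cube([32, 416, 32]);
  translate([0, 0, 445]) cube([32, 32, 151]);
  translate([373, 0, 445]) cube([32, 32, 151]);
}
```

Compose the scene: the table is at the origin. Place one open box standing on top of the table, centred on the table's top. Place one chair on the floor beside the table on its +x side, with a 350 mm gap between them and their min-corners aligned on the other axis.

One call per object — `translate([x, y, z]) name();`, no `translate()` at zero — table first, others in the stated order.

table();
translate([778, 168, 685]) open_box();
translate([2122, 0, 0]) chair();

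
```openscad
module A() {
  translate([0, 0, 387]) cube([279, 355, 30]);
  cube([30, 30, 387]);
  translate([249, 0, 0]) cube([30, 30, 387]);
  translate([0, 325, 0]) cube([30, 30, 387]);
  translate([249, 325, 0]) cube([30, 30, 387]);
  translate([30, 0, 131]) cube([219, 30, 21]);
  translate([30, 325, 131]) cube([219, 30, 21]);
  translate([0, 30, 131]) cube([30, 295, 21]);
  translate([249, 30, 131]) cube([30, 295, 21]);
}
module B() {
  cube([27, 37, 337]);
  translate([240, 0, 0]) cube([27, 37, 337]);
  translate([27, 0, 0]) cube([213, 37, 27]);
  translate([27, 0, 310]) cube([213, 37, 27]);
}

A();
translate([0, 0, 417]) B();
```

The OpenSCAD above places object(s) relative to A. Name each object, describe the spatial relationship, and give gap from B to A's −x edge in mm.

A is a stool. B is a picture frame. The picture frame is on top of the stool. The gap from the picture frame to the stool's −x edge is 0 mm.

The picture frame's min-x is at 0; the stool's min-x is 0; gap = 0 mm.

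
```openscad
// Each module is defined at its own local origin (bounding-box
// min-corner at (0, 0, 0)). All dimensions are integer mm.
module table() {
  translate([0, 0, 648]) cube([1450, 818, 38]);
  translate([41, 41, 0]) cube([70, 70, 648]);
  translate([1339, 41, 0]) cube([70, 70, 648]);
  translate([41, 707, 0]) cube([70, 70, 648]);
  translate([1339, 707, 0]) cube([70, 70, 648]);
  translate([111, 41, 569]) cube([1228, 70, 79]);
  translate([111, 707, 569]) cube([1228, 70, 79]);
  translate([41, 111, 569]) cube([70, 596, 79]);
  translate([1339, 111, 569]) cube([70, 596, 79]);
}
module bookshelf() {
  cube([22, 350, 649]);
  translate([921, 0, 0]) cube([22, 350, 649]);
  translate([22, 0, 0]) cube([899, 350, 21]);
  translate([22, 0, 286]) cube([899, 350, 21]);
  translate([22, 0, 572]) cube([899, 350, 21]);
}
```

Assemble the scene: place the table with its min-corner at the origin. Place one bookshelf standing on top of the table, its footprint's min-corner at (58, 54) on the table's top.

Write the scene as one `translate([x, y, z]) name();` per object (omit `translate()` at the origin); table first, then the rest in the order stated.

table();
translate([58, 54, 686]) bookshelf();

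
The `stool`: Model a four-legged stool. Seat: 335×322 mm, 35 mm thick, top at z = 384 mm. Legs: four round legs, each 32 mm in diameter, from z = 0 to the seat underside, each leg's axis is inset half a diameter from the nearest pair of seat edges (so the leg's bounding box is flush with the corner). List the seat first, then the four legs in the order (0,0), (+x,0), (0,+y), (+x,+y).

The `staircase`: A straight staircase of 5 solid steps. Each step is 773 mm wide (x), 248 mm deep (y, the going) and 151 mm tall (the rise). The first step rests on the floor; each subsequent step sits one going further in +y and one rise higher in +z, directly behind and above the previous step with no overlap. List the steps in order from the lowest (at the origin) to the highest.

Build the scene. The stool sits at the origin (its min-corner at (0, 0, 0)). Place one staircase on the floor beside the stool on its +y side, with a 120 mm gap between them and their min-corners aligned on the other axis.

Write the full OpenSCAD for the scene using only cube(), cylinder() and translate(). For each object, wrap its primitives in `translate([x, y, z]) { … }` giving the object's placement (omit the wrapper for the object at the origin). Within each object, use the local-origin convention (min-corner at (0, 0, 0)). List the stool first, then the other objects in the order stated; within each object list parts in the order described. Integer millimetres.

translate([0, 0, 349]) cube([335, 322, 35]);
translate([16, 16, 0]) cylinder(h = 349, r = 16);
translate([319, 16, 0]) cylinder(h = 349, r = 16);
translate([16, 306, 0]) cylinder(h = 349, r = 16);
translate([319, 306, 0]) cylinder(h = 349, r = 16);
translate([0, 442, 0]) {
  cube([773, 248, 151]);
  translate([0, 248, 151]) cube([773, 248, 151]);
  translate([0, 496, 302]) cube([773, 248, 151]);
  translate([0, 744, 453]) cube([773, 248, 151]);
  translate([0, 992, 604]) cube([773, 248, 151]);
}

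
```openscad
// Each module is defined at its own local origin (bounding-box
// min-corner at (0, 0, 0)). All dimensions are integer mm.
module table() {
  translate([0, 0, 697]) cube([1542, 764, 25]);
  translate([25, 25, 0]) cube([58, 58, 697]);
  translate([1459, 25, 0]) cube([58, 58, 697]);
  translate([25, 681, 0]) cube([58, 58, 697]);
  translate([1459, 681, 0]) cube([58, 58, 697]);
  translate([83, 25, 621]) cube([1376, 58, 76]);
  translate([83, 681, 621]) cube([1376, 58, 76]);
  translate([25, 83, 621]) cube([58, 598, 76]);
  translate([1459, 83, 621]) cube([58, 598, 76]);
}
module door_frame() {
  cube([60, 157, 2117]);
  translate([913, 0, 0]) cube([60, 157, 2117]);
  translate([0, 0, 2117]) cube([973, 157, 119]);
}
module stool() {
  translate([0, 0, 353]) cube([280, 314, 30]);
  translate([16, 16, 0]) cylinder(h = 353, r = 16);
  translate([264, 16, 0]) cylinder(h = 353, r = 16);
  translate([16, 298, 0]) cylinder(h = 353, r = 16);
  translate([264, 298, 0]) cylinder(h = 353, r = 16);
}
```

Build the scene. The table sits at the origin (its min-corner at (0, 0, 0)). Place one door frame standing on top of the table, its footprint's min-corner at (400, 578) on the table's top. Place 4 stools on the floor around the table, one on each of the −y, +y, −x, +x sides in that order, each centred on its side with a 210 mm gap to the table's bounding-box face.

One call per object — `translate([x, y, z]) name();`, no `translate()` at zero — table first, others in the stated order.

table();
translate([400, 578, 722]) door_frame();
translate([631, -524, 0]) stool();
translate([631, 974, 0]) stool();
translate([-490, 225, 0]) stool();
translate([1752, 225, 0]) stool();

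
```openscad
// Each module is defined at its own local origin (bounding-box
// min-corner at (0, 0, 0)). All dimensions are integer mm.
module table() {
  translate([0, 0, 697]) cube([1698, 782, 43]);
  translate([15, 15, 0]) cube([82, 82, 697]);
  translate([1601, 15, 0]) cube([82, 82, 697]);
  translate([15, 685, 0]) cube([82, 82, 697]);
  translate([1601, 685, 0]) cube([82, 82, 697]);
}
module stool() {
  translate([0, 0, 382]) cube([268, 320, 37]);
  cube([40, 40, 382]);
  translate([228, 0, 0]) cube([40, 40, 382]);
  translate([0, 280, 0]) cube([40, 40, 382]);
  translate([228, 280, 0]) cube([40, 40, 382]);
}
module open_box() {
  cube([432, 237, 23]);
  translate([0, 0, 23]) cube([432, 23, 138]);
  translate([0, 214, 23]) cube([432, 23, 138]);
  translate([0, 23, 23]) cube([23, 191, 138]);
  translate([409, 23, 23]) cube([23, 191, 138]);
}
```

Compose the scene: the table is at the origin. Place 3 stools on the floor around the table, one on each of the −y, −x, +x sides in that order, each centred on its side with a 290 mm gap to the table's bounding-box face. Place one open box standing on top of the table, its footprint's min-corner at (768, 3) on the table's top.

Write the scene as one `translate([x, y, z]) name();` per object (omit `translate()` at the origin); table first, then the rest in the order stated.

table();
translate([715, -610, 0]) stool();
translate([-558, 231, 0]) stool();
translate([1988, 231, 0]) stool();
translate([768, 3, 740]) open_box();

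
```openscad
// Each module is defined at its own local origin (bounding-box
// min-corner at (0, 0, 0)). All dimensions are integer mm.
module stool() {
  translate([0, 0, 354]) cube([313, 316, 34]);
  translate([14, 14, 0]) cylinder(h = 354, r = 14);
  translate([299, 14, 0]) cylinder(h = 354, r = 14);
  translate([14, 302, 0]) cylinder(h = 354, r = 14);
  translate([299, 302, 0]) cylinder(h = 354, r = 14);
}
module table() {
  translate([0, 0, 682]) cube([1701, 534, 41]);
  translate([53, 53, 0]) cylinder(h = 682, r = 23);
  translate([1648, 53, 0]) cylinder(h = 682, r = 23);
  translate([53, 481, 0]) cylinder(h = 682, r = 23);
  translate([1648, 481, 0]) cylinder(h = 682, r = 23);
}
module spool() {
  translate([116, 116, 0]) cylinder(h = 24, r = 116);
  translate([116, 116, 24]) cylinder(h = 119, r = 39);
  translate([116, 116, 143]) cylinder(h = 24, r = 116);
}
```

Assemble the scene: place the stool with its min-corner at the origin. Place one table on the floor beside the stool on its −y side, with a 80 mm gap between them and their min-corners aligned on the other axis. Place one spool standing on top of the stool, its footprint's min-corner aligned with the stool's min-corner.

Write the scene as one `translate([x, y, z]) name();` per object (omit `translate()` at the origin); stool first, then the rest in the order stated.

stool();
translate([0, -614, 0]) table();
translate([0, 0, 388]) spool();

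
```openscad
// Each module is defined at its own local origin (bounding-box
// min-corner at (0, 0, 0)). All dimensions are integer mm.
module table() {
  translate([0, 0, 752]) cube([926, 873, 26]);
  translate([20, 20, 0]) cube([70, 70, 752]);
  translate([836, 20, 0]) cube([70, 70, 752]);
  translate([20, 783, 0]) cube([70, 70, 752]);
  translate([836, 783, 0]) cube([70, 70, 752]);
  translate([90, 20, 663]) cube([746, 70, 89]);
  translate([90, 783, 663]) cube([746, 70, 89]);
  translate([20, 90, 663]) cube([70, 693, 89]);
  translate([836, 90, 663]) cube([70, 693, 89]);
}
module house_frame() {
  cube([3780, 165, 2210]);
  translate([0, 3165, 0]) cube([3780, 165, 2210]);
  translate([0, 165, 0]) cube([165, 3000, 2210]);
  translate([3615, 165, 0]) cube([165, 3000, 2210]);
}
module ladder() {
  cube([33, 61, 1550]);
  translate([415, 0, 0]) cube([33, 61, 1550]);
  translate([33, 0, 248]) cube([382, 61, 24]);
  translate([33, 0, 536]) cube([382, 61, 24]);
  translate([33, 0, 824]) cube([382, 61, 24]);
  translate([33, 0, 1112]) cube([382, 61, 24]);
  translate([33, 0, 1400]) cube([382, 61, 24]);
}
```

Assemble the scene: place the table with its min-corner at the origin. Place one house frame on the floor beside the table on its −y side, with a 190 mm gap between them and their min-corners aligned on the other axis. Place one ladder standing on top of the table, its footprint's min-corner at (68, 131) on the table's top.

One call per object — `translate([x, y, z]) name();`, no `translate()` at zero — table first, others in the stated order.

table();
translate([0, -3520, 0]) house_frame();
translate([68, 131, 778]) ladder();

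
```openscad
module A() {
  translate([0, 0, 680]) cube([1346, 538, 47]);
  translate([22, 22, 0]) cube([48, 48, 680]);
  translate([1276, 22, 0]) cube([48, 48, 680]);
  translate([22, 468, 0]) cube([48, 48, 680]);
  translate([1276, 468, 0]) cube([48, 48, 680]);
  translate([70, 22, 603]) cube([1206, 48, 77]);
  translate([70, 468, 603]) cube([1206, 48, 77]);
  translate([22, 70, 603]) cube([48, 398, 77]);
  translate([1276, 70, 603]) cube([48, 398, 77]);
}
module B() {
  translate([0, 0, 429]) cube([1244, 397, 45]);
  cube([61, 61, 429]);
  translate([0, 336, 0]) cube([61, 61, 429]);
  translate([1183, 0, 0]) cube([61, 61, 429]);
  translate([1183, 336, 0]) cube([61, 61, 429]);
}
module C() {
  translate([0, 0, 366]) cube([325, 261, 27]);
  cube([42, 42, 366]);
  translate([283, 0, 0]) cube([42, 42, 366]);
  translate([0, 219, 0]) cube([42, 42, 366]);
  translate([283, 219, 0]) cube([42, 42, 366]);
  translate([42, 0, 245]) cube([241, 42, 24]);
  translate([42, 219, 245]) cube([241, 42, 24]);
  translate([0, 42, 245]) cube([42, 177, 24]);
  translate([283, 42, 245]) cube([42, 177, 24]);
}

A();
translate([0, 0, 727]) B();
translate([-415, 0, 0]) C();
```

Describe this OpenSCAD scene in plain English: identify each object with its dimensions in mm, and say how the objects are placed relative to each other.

A is a table with a 1346×538 mm rectangular top, 47 mm thick, top surface at z = 727 mm, supported by four 48×48 mm square legs, each inset 22 mm from the nearest pair of top edges, running from the floor. Four apron rails, 48 mm thick and 77 mm tall, run between adjacent legs with their top edges flush with the underside of the top and their outer faces flush with the legs' outer faces.

B is a bench: a 1244×397 mm seat slab, 45 mm thick, top at z = 474 mm, on four 61×61 mm square legs flush with the seat corners and standing on z = 0.

C is a simple wooden stool: a rectangular seat 325 mm (x) by 261 mm (y), 27 mm thick, top face at z = 393 mm, on four square legs, each 42×42 mm in cross-section. The legs rest on z = 0, each flush with a corner of the seat. Four stretchers, 42 mm wide and 24 mm tall, connect adjacent legs with their undersides at z = 245 mm, each running between the inner faces of the legs it joins and aligned with the legs' outer faces on the other axis.

The bench is on top of the table. The stool is on the floor beside the table on its −x side.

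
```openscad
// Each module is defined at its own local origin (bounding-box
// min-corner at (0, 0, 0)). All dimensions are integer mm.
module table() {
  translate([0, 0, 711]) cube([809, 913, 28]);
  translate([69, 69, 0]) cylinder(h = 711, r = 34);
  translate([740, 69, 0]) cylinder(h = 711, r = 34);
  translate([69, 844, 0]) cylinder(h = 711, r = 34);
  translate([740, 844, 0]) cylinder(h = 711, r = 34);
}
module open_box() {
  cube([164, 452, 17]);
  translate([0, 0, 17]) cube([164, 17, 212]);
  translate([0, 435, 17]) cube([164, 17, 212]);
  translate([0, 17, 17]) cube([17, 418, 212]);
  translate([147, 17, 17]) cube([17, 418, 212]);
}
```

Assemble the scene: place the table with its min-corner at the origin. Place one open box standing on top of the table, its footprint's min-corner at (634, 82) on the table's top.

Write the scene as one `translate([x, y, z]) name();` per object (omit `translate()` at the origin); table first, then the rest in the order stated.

table();
translate([634, 82, 739]) open_box();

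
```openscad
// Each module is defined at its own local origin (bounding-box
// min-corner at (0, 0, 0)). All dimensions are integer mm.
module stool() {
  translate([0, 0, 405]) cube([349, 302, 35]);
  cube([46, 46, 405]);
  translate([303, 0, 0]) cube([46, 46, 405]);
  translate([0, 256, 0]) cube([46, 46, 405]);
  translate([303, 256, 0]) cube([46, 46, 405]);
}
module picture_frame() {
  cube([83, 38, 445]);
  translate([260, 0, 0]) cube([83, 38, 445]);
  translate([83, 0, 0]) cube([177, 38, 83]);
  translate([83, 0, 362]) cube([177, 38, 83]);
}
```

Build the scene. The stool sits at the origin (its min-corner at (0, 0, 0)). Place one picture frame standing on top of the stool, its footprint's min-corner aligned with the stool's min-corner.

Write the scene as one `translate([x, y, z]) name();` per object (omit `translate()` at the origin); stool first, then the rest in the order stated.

stool();
translate([0, 0, 440]) picture_frame();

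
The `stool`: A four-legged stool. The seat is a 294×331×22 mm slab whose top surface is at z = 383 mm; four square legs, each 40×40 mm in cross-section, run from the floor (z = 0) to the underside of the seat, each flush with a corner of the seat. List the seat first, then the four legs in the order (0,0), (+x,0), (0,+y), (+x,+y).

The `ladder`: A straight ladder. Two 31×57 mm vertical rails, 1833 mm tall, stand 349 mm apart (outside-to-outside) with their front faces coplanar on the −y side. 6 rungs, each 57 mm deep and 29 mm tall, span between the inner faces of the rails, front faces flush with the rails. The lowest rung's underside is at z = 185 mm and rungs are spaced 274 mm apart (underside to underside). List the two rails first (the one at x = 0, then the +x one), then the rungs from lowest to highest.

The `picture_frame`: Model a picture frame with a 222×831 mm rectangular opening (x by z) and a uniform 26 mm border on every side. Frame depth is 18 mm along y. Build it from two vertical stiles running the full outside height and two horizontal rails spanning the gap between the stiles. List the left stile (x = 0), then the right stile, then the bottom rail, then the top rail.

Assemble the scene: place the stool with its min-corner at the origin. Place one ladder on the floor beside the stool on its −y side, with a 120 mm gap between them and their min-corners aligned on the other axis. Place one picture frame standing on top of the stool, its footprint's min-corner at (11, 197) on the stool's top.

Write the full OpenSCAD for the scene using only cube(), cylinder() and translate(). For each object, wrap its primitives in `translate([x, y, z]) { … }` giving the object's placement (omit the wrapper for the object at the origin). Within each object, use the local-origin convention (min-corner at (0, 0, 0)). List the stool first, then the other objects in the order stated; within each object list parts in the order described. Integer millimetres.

translate([0, 0, 361]) cube([294, 331, 22]);
cube([40, 40, 361]);
translate([254, 0, 0]) cube([40, 40, 361]);
translate([0, 291, 0]) cube([40, 40, 361]);
translate([254, 291, 0]) cube([40, 40, 361]);
translate([0, -177, 0]) {
  cube([31, 57, 1833]);
  translate([318, 0, 0]) cube([31, 57, 1833]);
  translate([31, 0, 185]) cube([287, 57, 29]);
  translate([31, 0, 459]) cube([287, 57, 29]);
  translate([31, 0, 733]) cube([287, 57, 29]);
  translate([31, 0, 1007]) cube([287, 57, 29]);
  translate([31, 0, 1281]) cube([287, 57, 29]);
  translate([31, 0, 1555]) cube([287, 57, 29]);
}
translate([11, 197, 383]) {
  cube([26, 18, 883]);
  translate([248, 0, 0]) cube([26, 18, 883]);
  translate([26, 0, 0]) cube([222, 18, 26]);
  translate([26, 0, 857]) cube([222, 18, 26]);
}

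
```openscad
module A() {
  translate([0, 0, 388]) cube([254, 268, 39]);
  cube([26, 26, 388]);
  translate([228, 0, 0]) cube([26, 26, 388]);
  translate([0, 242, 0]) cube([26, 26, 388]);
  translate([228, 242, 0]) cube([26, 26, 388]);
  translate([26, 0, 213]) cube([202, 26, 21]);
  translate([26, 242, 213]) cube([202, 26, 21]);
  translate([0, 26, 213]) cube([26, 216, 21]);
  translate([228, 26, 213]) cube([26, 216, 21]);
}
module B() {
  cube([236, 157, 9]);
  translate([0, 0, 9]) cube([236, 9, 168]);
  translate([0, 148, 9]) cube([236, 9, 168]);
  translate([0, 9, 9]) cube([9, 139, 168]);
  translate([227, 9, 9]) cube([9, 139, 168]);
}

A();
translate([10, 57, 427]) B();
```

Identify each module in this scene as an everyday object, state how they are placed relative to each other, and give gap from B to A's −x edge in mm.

The open box's min-x is at 10; the stool's min-x is 0; gap = 10 mm.

A is a stool. B is an open box. The open box is on top of the stool. The gap from the open box to the stool's −x edge is 10 mm.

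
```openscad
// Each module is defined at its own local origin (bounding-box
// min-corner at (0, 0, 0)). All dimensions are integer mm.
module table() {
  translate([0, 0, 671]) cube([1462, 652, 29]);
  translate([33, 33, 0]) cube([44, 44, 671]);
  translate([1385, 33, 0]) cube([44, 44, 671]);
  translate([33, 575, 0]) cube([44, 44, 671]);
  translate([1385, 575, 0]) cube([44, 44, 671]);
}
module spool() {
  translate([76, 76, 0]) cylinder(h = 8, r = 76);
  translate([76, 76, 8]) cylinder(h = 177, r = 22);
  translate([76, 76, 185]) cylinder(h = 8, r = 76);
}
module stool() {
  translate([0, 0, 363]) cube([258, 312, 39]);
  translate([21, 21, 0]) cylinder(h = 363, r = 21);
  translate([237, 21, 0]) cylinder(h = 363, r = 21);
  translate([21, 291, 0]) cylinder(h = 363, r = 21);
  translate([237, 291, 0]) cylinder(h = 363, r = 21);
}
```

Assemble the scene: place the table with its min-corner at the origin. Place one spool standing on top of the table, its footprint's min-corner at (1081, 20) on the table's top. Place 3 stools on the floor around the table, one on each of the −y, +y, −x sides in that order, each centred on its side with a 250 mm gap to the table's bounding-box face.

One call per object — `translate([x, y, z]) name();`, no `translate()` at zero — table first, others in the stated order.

table();
translate([1081, 20, 700]) spool();
translate([602, -562, 0]) stool();
translate([602, 902, 0]) stool();
translate([-508, 170, 0]) stool();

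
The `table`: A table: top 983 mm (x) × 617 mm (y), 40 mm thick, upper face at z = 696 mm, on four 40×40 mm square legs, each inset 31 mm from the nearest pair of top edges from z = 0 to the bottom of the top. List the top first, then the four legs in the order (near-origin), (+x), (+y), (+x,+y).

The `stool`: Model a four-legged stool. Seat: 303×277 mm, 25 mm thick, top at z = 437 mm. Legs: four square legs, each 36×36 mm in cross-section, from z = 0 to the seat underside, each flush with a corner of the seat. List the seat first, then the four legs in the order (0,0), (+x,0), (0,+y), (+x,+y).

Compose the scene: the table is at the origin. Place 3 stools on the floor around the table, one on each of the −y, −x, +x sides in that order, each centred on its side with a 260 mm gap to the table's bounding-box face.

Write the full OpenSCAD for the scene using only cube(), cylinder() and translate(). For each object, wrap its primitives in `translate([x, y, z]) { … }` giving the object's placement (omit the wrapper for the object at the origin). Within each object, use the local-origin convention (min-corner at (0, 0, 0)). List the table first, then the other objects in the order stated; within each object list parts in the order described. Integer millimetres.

translate([0, 0, 656]) cube([983, 617, 40]);
translate([31, 31, 0]) cube([40, 40, 656]);
translate([912, 31, 0]) cube([40, 40, 656]);
translate([31, 546, 0]) cube([40, 40, 656]);
translate([912, 546, 0]) cube([40, 40, 656]);
translate([340, -537, 0]) {
  translate([0, 0, 412]) cube([303, 277, 25]);
  cube([36, 36, 412]);
  translate([267, 0, 0]) cube([36, 36, 412]);
  translate([0, 241, 0]) cube([36, 36, 412]);
  translate([267, 241, 0]) cube([36, 36, 412]);
}
translate([-563, 170, 0]) {
  translate([0, 0, 412]) cube([303, 277, 25]);
  cube([36, 36, 412]);
  translate([267, 0, 0]) cube([36, 36, 412]);
  translate([0, 241, 0]) cube([36, 36, 412]);
  translate([267, 241, 0]) cube([36, 36, 412]);
}
translate([1243, 170, 0]) {
  translate([0, 0, 412]) cube([303, 277, 25]);
  cube([36, 36, 412]);
  translate([267, 0, 0]) cube([36, 36, 412]);
  translate([0, 241, 0]) cube([36, 36, 412]);
  translate([267, 241, 0]) cube([36, 36, 412]);
}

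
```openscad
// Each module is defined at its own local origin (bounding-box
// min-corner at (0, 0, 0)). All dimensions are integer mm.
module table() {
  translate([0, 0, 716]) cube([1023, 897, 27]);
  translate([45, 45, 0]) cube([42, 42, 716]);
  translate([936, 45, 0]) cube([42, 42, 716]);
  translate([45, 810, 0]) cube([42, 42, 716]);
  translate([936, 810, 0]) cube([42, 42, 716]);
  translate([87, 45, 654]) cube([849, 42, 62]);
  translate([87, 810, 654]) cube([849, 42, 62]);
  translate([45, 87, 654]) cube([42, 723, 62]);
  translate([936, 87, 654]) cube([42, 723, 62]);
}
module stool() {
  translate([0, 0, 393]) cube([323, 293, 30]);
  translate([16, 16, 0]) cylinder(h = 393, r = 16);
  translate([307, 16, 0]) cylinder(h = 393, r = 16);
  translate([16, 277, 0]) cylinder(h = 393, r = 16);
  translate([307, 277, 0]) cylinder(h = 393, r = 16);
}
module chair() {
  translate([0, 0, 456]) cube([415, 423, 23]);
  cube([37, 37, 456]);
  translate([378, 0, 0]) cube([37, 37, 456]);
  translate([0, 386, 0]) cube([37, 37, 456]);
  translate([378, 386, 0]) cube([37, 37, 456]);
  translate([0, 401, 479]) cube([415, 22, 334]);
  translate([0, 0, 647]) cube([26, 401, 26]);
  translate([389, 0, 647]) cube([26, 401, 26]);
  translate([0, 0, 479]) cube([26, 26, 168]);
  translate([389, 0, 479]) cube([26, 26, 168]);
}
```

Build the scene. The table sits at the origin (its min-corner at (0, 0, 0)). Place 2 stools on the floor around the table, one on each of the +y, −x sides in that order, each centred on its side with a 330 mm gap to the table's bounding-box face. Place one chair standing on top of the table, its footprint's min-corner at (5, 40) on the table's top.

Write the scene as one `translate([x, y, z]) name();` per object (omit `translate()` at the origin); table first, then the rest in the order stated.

table();
translate([350, 1227, 0]) stool();
translate([-653, 302, 0]) stool();
translate([5, 40, 743]) chair();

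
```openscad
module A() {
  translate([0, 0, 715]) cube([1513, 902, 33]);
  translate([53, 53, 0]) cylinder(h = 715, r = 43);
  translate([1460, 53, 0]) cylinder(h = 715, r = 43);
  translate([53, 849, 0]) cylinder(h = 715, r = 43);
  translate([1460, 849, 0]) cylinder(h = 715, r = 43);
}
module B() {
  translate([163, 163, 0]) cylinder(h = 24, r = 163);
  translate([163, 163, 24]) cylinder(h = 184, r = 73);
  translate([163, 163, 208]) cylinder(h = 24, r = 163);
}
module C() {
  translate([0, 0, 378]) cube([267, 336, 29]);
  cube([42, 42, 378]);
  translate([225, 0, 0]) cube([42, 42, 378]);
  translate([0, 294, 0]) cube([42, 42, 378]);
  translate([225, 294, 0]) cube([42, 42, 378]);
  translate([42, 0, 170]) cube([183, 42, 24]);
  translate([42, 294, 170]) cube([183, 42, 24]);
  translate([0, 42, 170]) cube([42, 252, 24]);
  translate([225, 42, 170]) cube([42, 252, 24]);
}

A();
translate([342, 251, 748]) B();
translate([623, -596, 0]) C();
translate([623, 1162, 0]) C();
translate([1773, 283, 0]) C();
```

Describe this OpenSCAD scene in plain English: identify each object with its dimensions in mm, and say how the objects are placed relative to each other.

A is a table: top 1513 mm (x) × 902 mm (y), 33 mm thick, upper face at z = 748 mm, on four round legs of 86 mm diameter, each leg's bounding box inset 10 mm from the nearest pair of top edges, running from z = 0 to the bottom of the top.

B is a spool: two coaxial disc flanges of radius 163 mm and thickness 24 mm, joined by a core cylinder of radius 73 mm and height 184 mm. The lower flange rests on z = 0 and the three cylinders share a vertical axis.

C is a four-legged stool. The seat is 267×336 mm, 29 mm thick, top at z = 407 mm. It stands on four square legs, each 42×42 mm in cross-section, from z = 0 to the seat underside, each flush with a corner of the seat. Four stretchers, 42 mm wide and 24 mm tall, connect adjacent legs with their undersides at z = 170 mm, each running between the inner faces of the legs it joins and aligned with the legs' outer faces on the other axis.

The spool is on top of the table. Three stools sit around the table at the −y, +y, +x sides.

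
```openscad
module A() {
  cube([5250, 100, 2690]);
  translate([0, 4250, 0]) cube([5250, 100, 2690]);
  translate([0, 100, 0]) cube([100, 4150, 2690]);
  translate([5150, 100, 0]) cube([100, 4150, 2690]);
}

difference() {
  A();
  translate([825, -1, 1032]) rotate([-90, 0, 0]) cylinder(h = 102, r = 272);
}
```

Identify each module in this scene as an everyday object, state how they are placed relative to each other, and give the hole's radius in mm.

The subtracted cylinder has r = 272 mm.

A is a house frame. The house frame has a circular hole through its front wall. The hole's radius is 272 mm.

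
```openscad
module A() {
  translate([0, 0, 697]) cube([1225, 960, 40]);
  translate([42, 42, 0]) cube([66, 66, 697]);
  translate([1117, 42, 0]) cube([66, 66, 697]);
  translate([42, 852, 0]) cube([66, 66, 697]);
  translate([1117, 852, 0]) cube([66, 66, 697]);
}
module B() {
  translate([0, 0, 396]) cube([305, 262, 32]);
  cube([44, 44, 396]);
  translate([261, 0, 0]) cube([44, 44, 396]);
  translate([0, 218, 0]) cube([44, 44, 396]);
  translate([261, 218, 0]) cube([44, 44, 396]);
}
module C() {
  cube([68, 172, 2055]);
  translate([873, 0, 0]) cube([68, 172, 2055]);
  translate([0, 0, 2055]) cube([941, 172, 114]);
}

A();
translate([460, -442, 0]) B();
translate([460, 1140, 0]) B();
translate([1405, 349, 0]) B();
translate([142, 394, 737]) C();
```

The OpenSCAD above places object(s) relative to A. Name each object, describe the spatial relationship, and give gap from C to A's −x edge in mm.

The door frame's min-x is at 142; the table's min-x is 0; gap = 142 mm.

A is a table. B is a stool. C is a door frame. Three stools sit around the table at the −y, +y, +x sides. The door frame is on top of the table, centred. The gap from the door frame to the table's −x edge is 142 mm.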